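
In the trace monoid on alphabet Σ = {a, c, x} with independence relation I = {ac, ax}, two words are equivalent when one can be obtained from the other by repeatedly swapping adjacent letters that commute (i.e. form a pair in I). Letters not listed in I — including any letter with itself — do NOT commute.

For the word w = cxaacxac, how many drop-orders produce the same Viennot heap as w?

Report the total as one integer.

0(c) covers ∅
1(x) covers 0:c
2(a) covers ∅
3(a) covers 2:a
4(c) covers 1:x
5(x) covers 4:c
6(a) covers 3:a
7(c) covers 5:x
floor of heap: 0:c, 2:a
completions by unplaced set U, small U first (add the entries for U minus each lowest piece of U):
  |U|=1: {6}:1  {7}:1
  |U|=2: {3,6}:1  {5,7}:1  {6,7}:2
  |U|=3: {2,3,6}:1  {3,6,7}:3  {4,5,7}:1  {5,6,7}:3
  |U|=4: {1,4,5,7}:1  {2,3,6,7}:4  {3,5,6,7}:6  {4,5,6,7}:4
  |U|=5: {0,1,4,5,7}:1  {1,4,5,6,7}:5  {2,3,5,6,7}:10  {3,4,5,6,7}:10
  |U|=6: {0,1,4,5,6,7}:6  {1,3,4,5,6,7}:15  {2,3,4,5,6,7}:20
  start at 0(c): 35
  start at 2(a): 21
sum over floor = 56

56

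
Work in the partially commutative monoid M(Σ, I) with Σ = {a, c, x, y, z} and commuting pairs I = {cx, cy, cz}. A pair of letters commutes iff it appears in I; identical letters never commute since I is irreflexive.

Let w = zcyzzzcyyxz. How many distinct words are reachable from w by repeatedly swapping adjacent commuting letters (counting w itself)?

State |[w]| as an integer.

55

piece 0:z — minimal
piece 1:c — minimal
piece 2:y rests on {0:z}
piece 3:z rests on {2:y}
piece 4:z rests on {3:z}
piece 5:z rests on {4:z}
piece 6:c rests on {1:c}
piece 7:y rests on {5:z}
piece 8:y rests on {7:y}
piece 9:x rests on {8:y}
piece 10:z rests on {9:x}
minimal pieces: {0:z, 1:c}
ways to finish when only these pieces remain (= sum over removing one remaining piece with nothing left below it):
  1 left: {6}→1  {10}→1
  2 left: {1,6}→1  {6,10}→2  {9,10}→1
  3 left: {1,6,10}→3  {6,9,10}→3  {8,9,10}→1
  4 left: {1,6,9,10}→6  {6,8,9,10}→4  {7,8,9,10}→1
  5 left: {1,6,8,9,10}→10  {5,7,8,9,10}→1  {6,7,8,9,10}→5
  6 left: {1,6,7,8,9,10}→15  {4,5,7,8,9,10}→1  {5,6,7,8,9,10}→6
  7 left: {1,5,6,7,8,9,10}→21  {3,4,5,7,8,9,10}→1  {4,5,6,7,8,9,10}→7
  8 left: {1,4,5,6,7,8,9,10}→28  {2,3,4,5,7,8,9,10}→1  {3,4,5,6,7,8,9,10}→8
  9 left: {0,2,3,4,5,7,8,9,10}→1  {1,3,4,5,6,7,8,9,10}→36  {2,3,4,5,6,7,8,9,10}→9
  placing 0:z first → 45 extensions
  placing 1:c first → 10 extensions
total linear extensions = 55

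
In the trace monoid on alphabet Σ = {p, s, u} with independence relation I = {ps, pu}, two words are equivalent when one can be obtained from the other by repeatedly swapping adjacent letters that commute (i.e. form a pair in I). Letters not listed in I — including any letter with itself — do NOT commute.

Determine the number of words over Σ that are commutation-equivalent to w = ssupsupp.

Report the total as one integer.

56

0(s) covers ∅
1(s) covers 0:s
2(u) covers 1:s
3(p) covers ∅
4(s) covers 2:u
5(u) covers 4:s
6(p) covers 3:p
7(p) covers 6:p
floor of heap: 0:s, 3:p
completions by unplaced set U, small U first (add the entries for U minus each lowest piece of U):
  |U|=1: {5}:1  {7}:1
  |U|=2: {4,5}:1  {5,7}:2  {6,7}:1
  |U|=3: {2,4,5}:1  {3,6,7}:1  {4,5,7}:3  {5,6,7}:3
  |U|=4: {1,2,4,5}:1  {2,4,5,7}:4  {3,5,6,7}:4  {4,5,6,7}:6
  |U|=5: {0,1,2,4,5}:1  {1,2,4,5,7}:5  {2,4,5,6,7}:10  {3,4,5,6,7}:10
  |U|=6: {0,1,2,4,5,7}:6  {1,2,4,5,6,7}:15  {2,3,4,5,6,7}:20
  start at 0(s): 35
  start at 3(p): 21
sum over floor = 56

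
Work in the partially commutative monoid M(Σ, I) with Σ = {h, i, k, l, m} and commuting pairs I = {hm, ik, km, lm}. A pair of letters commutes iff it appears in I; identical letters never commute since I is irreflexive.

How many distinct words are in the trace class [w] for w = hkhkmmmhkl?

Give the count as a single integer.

piece 0:h — minimal
piece 1:k rests on {0:h}
piece 2:h rests on {1:k}
piece 3:k rests on {2:h}
piece 4:m — minimal
piece 5:m rests on {4:m}
piece 6:m rests on {5:m}
piece 7:h rests on {3:k}
piece 8:k rests on {7:h}
piece 9:l rests on {8:k}
minimal pieces: {0:h, 4:m}
ways to finish when only these pieces remain (= sum over removing one remaining piece with nothing left below it):
  1 left: {6}→1  {9}→1
  2 left: {5,6}→1  {6,9}→2  {8,9}→1
  3 left: {4,5,6}→1  {5,6,9}→3  {6,8,9}→3  {7,8,9}→1
  4 left: {3,7,8,9}→1  {4,5,6,9}→4  {5,6,8,9}→6  {6,7,8,9}→4
  5 left: {2,3,7,8,9}→1  {3,6,7,8,9}→5  {4,5,6,8,9}→10  {5,6,7,8,9}→10
  6 left: {1,2,3,7,8,9}→1  {2,3,6,7,8,9}→6  {3,5,6,7,8,9}→15  {4,5,6,7,8,9}→20
  7 left: {0,1,2,3,7,8,9}→1  {1,2,3,6,7,8,9}→7  {2,3,5,6,7,8,9}→21  {3,4,5,6,7,8,9}→35
  8 left: {0,1,2,3,6,7,8,9}→8  {1,2,3,5,6,7,8,9}→28  {2,3,4,5,6,7,8,9}→56
  placing 0:h first → 84 extensions
  placing 4:m first → 36 extensions
total linear extensions = 120

120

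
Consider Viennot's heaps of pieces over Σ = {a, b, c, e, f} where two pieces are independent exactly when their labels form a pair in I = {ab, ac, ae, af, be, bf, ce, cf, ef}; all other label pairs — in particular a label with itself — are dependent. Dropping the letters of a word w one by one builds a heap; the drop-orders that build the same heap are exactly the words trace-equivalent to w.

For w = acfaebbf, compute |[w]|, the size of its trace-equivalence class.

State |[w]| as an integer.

drop 0:a onto floor
drop 1:c onto floor
drop 2:f onto floor
drop 3:a onto {0:a}
drop 4:e onto floor
drop 5:b onto {1:c}
drop 6:b onto {5:b}
drop 7:f onto {2:f}
ground layer = {0:a, 1:c, 2:f, 4:e}
drop-orders for the pieces not yet dropped (sum over which currently-grounded one goes next):
  1 to go: {3} 1  {4} 1  {6} 1  {7} 1
  2 to go: {0,3} 1  {2,7} 1  {3,4} 2  {3,6} 2  {3,7} 2  {4,6} 2  {4,7} 2  {5,6} 1  {6,7} 2
  3 to go: {0,3,4} 3  {0,3,6} 3  {0,3,7} 3  {1,5,6} 1  {2,3,7} 3  {2,4,7} 3  {2,6,7} 3  {3,4,6} 6  {3,4,7} 6  {3,5,6} 3  {3,6,7} 6  {4,5,6} 3  {4,6,7} 6  {5,6,7} 3
  4 to go: {0,2,3,7} 6  {0,3,4,6} 12  {0,3,4,7} 12  {0,3,5,6} 6  {0,3,6,7} 12  {1,3,5,6} 4  {1,4,5,6} 4  {1,5,6,7} 4  {2,3,4,7} 12  {2,3,6,7} 12  {2,4,6,7} 12  {2,5,6,7} 6  {3,4,5,6} 12  {3,4,6,7} 24  {3,5,6,7} 12  {4,5,6,7} 12
  5 to go: {0,1,3,5,6} 10  {0,2,3,4,7} 30  {0,2,3,6,7} 30  {0,3,4,5,6} 30  {0,3,4,6,7} 60  {0,3,5,6,7} 30  {1,2,5,6,7} 10  {1,3,4,5,6} 20  {1,3,5,6,7} 20  {1,4,5,6,7} 20  {2,3,4,6,7} 60  {2,3,5,6,7} 30  {2,4,5,6,7} 30  {3,4,5,6,7} 60
  6 to go: {0,1,3,4,5,6} 60  {0,1,3,5,6,7} 60  {0,2,3,4,6,7} 180  {0,2,3,5,6,7} 90  {0,3,4,5,6,7} 180  {1,2,3,5,6,7} 60  {1,2,4,5,6,7} 60  {1,3,4,5,6,7} 120  {2,3,4,5,6,7} 180
  if 0:a drops first: 420 orders
  if 1:c drops first: 630 orders
  if 2:f drops first: 420 orders
  if 4:e drops first: 210 orders
heap linearizations: 1680

1680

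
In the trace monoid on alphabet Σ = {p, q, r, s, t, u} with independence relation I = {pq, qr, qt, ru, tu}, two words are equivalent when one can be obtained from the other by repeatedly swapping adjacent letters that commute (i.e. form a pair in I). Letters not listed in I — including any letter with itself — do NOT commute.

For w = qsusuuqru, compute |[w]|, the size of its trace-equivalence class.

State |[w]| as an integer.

5

#0=q has no predecessor
#1=s depends on [0:q]
#2=u depends on [1:s]
#3=s depends on [2:u]
#4=u depends on [3:s]
#5=u depends on [4:u]
#6=q depends on [5:u]
#7=r depends on [3:s]
#8=u depends on [6:q]
sources: [0:q]
N(rest) = Σ N(rest − s) over sources s of rest; N(one piece) = 1:
  size 1 → [7]=1  [8]=1
  size 2 → [6,8]=1  [7,8]=2
  size 3 → [5,6,8]=1  [6,7,8]=3
  size 4 → [4,5,6,8]=1  [5,6,7,8]=4
  size 5 → [4,5,6,7,8]=5
  size 6 → [3,4,5,6,7,8]=5
  size 7 → [2,3,4,5,6,7,8]=5
  first=0(q) contributes 5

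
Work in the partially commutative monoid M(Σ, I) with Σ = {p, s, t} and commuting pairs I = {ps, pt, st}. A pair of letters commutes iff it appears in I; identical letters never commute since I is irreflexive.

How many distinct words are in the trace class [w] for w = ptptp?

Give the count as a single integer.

#0=p has no predecessor
#1=t has no predecessor
#2=p depends on [0:p]
#3=t depends on [1:t]
#4=p depends on [2:p]
sources: [0:p, 1:t]
N(rest) = Σ N(rest − s) over sources s of rest; N(one piece) = 1:
  size 1 → [3]=1  [4]=1
  size 2 → [1,3]=1  [2,4]=1  [3,4]=2
  size 3 → [0,2,4]=1  [1,3,4]=3  [2,3,4]=3
  first=0(p) contributes 6
  first=1(t) contributes 4
|[w]| = 10

10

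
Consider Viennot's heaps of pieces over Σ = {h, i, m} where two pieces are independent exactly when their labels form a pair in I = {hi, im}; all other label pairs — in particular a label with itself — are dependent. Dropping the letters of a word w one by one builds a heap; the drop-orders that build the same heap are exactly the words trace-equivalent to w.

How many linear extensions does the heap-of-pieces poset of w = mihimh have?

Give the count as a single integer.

15

0(m) covers ∅
1(i) covers ∅
2(h) covers 0:m
3(i) covers 1:i
4(m) covers 2:h
5(h) covers 4:m
floor of heap: 0:m, 1:i
completions by unplaced set U, small U first (add the entries for U minus each lowest piece of U):
  |U|=1: {3}:1  {5}:1
  |U|=2: {1,3}:1  {3,5}:2  {4,5}:1
  |U|=3: {1,3,5}:3  {2,4,5}:1  {3,4,5}:3
  |U|=4: {0,2,4,5}:1  {1,3,4,5}:6  {2,3,4,5}:4
  start at 0(m): 10
  start at 1(i): 5
sum over floor = 15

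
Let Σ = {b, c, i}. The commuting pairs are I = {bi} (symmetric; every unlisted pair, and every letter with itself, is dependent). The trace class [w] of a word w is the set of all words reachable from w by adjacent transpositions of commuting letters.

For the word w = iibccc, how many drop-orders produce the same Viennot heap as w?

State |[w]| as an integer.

3

drop 0:i onto floor
drop 1:i onto {0:i}
drop 2:b onto floor
drop 3:c onto {1:i, 2:b}
drop 4:c onto {3:c}
drop 5:c onto {4:c}
ground layer = {0:i, 2:b}
drop-orders for the pieces not yet dropped (sum over which currently-grounded one goes next):
  1 to go: {5} 1
  2 to go: {4,5} 1
  3 to go: {3,4,5} 1
  4 to go: {1,3,4,5} 1  {2,3,4,5} 1
  if 0:i drops first: 2 orders
  if 2:b drops first: 1 orders
heap linearizations: 3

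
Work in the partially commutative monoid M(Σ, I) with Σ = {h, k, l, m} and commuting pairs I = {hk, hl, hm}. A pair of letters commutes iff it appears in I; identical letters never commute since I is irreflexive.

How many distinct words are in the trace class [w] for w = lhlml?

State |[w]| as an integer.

5

piece 0:l — minimal
piece 1:h — minimal
piece 2:l rests on {0:l}
piece 3:m rests on {2:l}
piece 4:l rests on {3:m}
minimal pieces: {0:l, 1:h}
ways to finish when only these pieces remain (= sum over removing one remaining piece with nothing left below it):
  1 left: {1}→1  {4}→1
  2 left: {1,4}→2  {3,4}→1
  3 left: {1,3,4}→3  {2,3,4}→1
  placing 0:l first → 4 extensions
  placing 1:h first → 1 extensions
total linear extensions = 5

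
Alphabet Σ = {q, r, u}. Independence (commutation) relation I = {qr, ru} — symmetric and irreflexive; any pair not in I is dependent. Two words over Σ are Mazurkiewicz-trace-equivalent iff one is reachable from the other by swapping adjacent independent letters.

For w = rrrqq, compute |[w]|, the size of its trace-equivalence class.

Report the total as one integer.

0(r) covers ∅
1(r) covers 0:r
2(r) covers 1:r
3(q) covers ∅
4(q) covers 3:q
floor of heap: 0:r, 3:q
completions by unplaced set U, small U first (add the entries for U minus each lowest piece of U):
  |U|=1: {2}:1  {4}:1
  |U|=2: {1,2}:1  {2,4}:2  {3,4}:1
  |U|=3: {0,1,2}:1  {1,2,4}:3  {2,3,4}:3
  start at 0(r): 6
  start at 3(q): 4
sum over floor = 10

10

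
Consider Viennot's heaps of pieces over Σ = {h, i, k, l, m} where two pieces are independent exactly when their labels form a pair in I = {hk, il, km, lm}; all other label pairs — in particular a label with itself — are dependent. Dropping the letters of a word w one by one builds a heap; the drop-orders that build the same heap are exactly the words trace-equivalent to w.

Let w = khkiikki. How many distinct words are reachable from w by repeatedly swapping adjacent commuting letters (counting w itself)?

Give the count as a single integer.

3

#0=k has no predecessor
#1=h has no predecessor
#2=k depends on [0:k]
#3=i depends on [1:h, 2:k]
#4=i depends on [3:i]
#5=k depends on [4:i]
#6=k depends on [5:k]
#7=i depends on [6:k]
sources: [0:k, 1:h]
N(rest) = Σ N(rest − s) over sources s of rest; N(one piece) = 1:
  size 1 → [7]=1
  size 2 → [6,7]=1
  size 3 → [5,6,7]=1
  size 4 → [4,5,6,7]=1
  size 5 → [3,4,5,6,7]=1
  size 6 → [1,3,4,5,6,7]=1  [2,3,4,5,6,7]=1
  first=0(k) contributes 2
  first=1(h) contributes 1
|[w]| = 3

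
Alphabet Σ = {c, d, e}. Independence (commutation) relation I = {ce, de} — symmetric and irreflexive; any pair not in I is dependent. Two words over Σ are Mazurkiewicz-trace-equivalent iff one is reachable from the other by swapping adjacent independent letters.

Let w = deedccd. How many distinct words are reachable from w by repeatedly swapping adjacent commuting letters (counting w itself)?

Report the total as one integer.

21

#0=d has no predecessor
#1=e has no predecessor
#2=e depends on [1:e]
#3=d depends on [0:d]
#4=c depends on [3:d]
#5=c depends on [4:c]
#6=d depends on [5:c]
sources: [0:d, 1:e]
N(rest) = Σ N(rest − s) over sources s of rest; N(one piece) = 1:
  size 1 → [2]=1  [6]=1
  size 2 → [1,2]=1  [2,6]=2  [5,6]=1
  size 3 → [1,2,6]=3  [2,5,6]=3  [4,5,6]=1
  size 4 → [1,2,5,6]=6  [2,4,5,6]=4  [3,4,5,6]=1
  size 5 → [0,3,4,5,6]=1  [1,2,4,5,6]=10  [2,3,4,5,6]=5
  first=0(d) contributes 15
  first=1(e) contributes 6
|[w]| = 21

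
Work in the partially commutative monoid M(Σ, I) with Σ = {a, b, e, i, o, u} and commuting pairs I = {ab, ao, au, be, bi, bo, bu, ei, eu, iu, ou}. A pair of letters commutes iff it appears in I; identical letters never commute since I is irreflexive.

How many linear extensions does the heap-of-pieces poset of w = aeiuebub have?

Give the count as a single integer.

1260

0(a) covers ∅
1(e) covers 0:a
2(i) covers 0:a
3(u) covers ∅
4(e) covers 1:e
5(b) covers ∅
6(u) covers 3:u
7(b) covers 5:b
floor of heap: 0:a, 3:u, 5:b
completions by unplaced set U, small U first (add the entries for U minus each lowest piece of U):
  |U|=1: {2}:1  {4}:1  {6}:1  {7}:1
  |U|=2: {1,4}:1  {2,4}:2  {2,6}:2  {2,7}:2  {3,6}:1  {4,6}:2  {4,7}:2  {5,7}:1  {6,7}:2
  |U|=3: {1,2,4}:3  {1,4,6}:3  {1,4,7}:3  {2,3,6}:3  {2,4,6}:6  {2,4,7}:6  {2,5,7}:3  {2,6,7}:6  {3,4,6}:3  {3,6,7}:3  {4,5,7}:3  {4,6,7}:6  {5,6,7}:3
  |U|=4: {0,1,2,4}:3  {1,2,4,6}:12  {1,2,4,7}:12  {1,3,4,6}:6  {1,4,5,7}:6  {1,4,6,7}:12  {2,3,4,6}:12  {2,3,6,7}:12  {2,4,5,7}:12  {2,4,6,7}:24  {2,5,6,7}:12  {3,4,6,7}:12  {3,5,6,7}:6  {4,5,6,7}:12
  |U|=5: {0,1,2,4,6}:15  {0,1,2,4,7}:15  {1,2,3,4,6}:30  {1,2,4,5,7}:30  {1,2,4,6,7}:60  {1,3,4,6,7}:30  {1,4,5,6,7}:30  {2,3,4,6,7}:60  {2,3,5,6,7}:30  {2,4,5,6,7}:60  {3,4,5,6,7}:30
  |U|=6: {0,1,2,3,4,6}:45  {0,1,2,4,5,7}:45  {0,1,2,4,6,7}:90  {1,2,3,4,6,7}:180  {1,2,4,5,6,7}:180  {1,3,4,5,6,7}:90  {2,3,4,5,6,7}:180
  start at 0(a): 630
  start at 3(u): 315
  start at 5(b): 315
sum over floor = 1260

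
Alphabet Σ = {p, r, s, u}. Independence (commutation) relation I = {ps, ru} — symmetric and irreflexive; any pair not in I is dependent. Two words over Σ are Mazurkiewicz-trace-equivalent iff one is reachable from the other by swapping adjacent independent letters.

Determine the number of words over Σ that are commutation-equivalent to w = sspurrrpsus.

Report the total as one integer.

drop 0:s onto floor
drop 1:s onto {0:s}
drop 2:p onto floor
drop 3:u onto {1:s, 2:p}
drop 4:r onto {1:s, 2:p}
drop 5:r onto {4:r}
drop 6:r onto {5:r}
drop 7:p onto {3:u, 6:r}
drop 8:s onto {3:u, 6:r}
drop 9:u onto {7:p, 8:s}
drop 10:s onto {9:u}
ground layer = {0:s, 2:p}
drop-orders for the pieces not yet dropped (sum over which currently-grounded one goes next):
  1 to go: {10} 1
  2 to go: {9,10} 1
  3 to go: {7,9,10} 1  {8,9,10} 1
  4 to go: {7,8,9,10} 2
  5 to go: {3,7,8,9,10} 2  {6,7,8,9,10} 2
  6 to go: {3,6,7,8,9,10} 4  {5,6,7,8,9,10} 2
  7 to go: {3,5,6,7,8,9,10} 6  {4,5,6,7,8,9,10} 2
  8 to go: {3,4,5,6,7,8,9,10} 8
  9 to go: {1,3,4,5,6,7,8,9,10} 8  {2,3,4,5,6,7,8,9,10} 8
  if 0:s drops first: 16 orders
  if 2:p drops first: 8 orders
heap linearizations: 24

24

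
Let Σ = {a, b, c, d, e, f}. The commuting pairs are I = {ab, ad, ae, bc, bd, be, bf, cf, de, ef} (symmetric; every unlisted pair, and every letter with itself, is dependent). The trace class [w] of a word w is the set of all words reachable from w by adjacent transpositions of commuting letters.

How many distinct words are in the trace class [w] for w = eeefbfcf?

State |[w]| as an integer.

#0=e has no predecessor
#1=e depends on [0:e]
#2=e depends on [1:e]
#3=f has no predecessor
#4=b has no predecessor
#5=f depends on [3:f]
#6=c depends on [2:e]
#7=f depends on [5:f]
sources: [0:e, 3:f, 4:b]
N(rest) = Σ N(rest − s) over sources s of rest; N(one piece) = 1:
  size 1 → [4]=1  [6]=1  [7]=1
  size 2 → [2,6]=1  [4,6]=2  [4,7]=2  [5,7]=1  [6,7]=2
  size 3 → [1,2,6]=1  [2,4,6]=3  [2,6,7]=3  [3,5,7]=1  [4,5,7]=3  [4,6,7]=6  [5,6,7]=3
  size 4 → [0,1,2,6]=1  [1,2,4,6]=4  [1,2,6,7]=4  [2,4,6,7]=12  [2,5,6,7]=6  [3,4,5,7]=4  [3,5,6,7]=4  [4,5,6,7]=12
  size 5 → [0,1,2,4,6]=5  [0,1,2,6,7]=5  [1,2,4,6,7]=20  [1,2,5,6,7]=10  [2,3,5,6,7]=10  [2,4,5,6,7]=30  [3,4,5,6,7]=20
  size 6 → [0,1,2,4,6,7]=30  [0,1,2,5,6,7]=15  [1,2,3,5,6,7]=20  [1,2,4,5,6,7]=60  [2,3,4,5,6,7]=60
  first=0(e) contributes 140
  first=3(f) contributes 105
  first=4(b) contributes 35
|[w]| = 280

280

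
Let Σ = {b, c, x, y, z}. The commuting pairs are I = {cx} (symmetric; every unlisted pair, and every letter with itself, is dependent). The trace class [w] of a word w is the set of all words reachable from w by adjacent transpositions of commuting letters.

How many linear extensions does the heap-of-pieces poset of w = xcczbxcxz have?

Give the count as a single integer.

9

piece 0:x — minimal
piece 1:c — minimal
piece 2:c rests on {1:c}
piece 3:z rests on {0:x, 2:c}
piece 4:b rests on {3:z}
piece 5:x rests on {4:b}
piece 6:c rests on {4:b}
piece 7:x rests on {5:x}
piece 8:z rests on {6:c, 7:x}
minimal pieces: {0:x, 1:c}
ways to finish when only these pieces remain (= sum over removing one remaining piece with nothing left below it):
  1 left: {8}→1
  2 left: {6,8}→1  {7,8}→1
  3 left: {5,7,8}→1  {6,7,8}→2
  4 left: {5,6,7,8}→3
  5 left: {4,5,6,7,8}→3
  6 left: {3,4,5,6,7,8}→3
  7 left: {0,3,4,5,6,7,8}→3  {2,3,4,5,6,7,8}→3
  placing 0:x first → 3 extensions
  placing 1:c first → 6 extensions
total linear extensions = 9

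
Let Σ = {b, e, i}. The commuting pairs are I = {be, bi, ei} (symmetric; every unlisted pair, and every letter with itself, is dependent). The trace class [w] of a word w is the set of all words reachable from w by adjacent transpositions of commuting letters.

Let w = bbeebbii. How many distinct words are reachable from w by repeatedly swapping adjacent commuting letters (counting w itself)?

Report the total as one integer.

420

0(b) covers ∅
1(b) covers 0:b
2(e) covers ∅
3(e) covers 2:e
4(b) covers 1:b
5(b) covers 4:b
6(i) covers ∅
7(i) covers 6:i
floor of heap: 0:b, 2:e, 6:i
completions by unplaced set U, small U first (add the entries for U minus each lowest piece of U):
  |U|=1: {3}:1  {5}:1  {7}:1
  |U|=2: {2,3}:1  {3,5}:2  {3,7}:2  {4,5}:1  {5,7}:2  {6,7}:1
  |U|=3: {1,4,5}:1  {2,3,5}:3  {2,3,7}:3  {3,4,5}:3  {3,5,7}:6  {3,6,7}:3  {4,5,7}:3  {5,6,7}:3
  |U|=4: {0,1,4,5}:1  {1,3,4,5}:4  {1,4,5,7}:4  {2,3,4,5}:6  {2,3,5,7}:12  {2,3,6,7}:6  {3,4,5,7}:12  {3,5,6,7}:12  {4,5,6,7}:6
  |U|=5: {0,1,3,4,5}:5  {0,1,4,5,7}:5  {1,2,3,4,5}:10  {1,3,4,5,7}:20  {1,4,5,6,7}:10  {2,3,4,5,7}:30  {2,3,5,6,7}:30  {3,4,5,6,7}:30
  |U|=6: {0,1,2,3,4,5}:15  {0,1,3,4,5,7}:30  {0,1,4,5,6,7}:15  {1,2,3,4,5,7}:60  {1,3,4,5,6,7}:60  {2,3,4,5,6,7}:90
  start at 0(b): 210
  start at 2(e): 105
  start at 6(i): 105
sum over floor = 420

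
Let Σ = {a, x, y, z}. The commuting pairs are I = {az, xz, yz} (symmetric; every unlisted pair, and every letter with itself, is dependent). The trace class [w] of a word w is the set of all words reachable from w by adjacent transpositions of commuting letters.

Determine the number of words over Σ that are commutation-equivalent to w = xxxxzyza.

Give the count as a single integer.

28

0(x) covers ∅
1(x) covers 0:x
2(x) covers 1:x
3(x) covers 2:x
4(z) covers ∅
5(y) covers 3:x
6(z) covers 4:z
7(a) covers 5:y
floor of heap: 0:x, 4:z
completions by unplaced set U, small U first (add the entries for U minus each lowest piece of U):
  |U|=1: {6}:1  {7}:1
  |U|=2: {4,6}:1  {5,7}:1  {6,7}:2
  |U|=3: {3,5,7}:1  {4,6,7}:3  {5,6,7}:3
  |U|=4: {2,3,5,7}:1  {3,5,6,7}:4  {4,5,6,7}:6
  |U|=5: {1,2,3,5,7}:1  {2,3,5,6,7}:5  {3,4,5,6,7}:10
  |U|=6: {0,1,2,3,5,7}:1  {1,2,3,5,6,7}:6  {2,3,4,5,6,7}:15
  start at 0(x): 21
  start at 4(z): 7
sum over floor = 28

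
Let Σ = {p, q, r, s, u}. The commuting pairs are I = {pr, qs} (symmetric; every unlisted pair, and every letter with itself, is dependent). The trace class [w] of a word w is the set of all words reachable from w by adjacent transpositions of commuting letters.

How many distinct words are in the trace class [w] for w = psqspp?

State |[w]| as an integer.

3

piece 0:p — minimal
piece 1:s rests on {0:p}
piece 2:q rests on {0:p}
piece 3:s rests on {1:s}
piece 4:p rests on {2:q, 3:s}
piece 5:p rests on {4:p}
minimal pieces: {0:p}
ways to finish when only these pieces remain (= sum over removing one remaining piece with nothing left below it):
  1 left: {5}→1
  2 left: {4,5}→1
  3 left: {2,4,5}→1  {3,4,5}→1
  4 left: {1,3,4,5}→1  {2,3,4,5}→2
  placing 0:p first → 3 extensions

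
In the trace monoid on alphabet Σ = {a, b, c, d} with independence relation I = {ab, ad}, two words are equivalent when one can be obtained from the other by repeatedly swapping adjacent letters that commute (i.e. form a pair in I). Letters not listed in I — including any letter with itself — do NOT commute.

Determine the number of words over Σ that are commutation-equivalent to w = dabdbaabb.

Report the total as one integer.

84

drop 0:d onto floor
drop 1:a onto floor
drop 2:b onto {0:d}
drop 3:d onto {2:b}
drop 4:b onto {3:d}
drop 5:a onto {1:a}
drop 6:a onto {5:a}
drop 7:b onto {4:b}
drop 8:b onto {7:b}
ground layer = {0:d, 1:a}
drop-orders for the pieces not yet dropped (sum over which currently-grounded one goes next):
  1 to go: {6} 1  {8} 1
  2 to go: {5,6} 1  {6,8} 2  {7,8} 1
  3 to go: {1,5,6} 1  {4,7,8} 1  {5,6,8} 3  {6,7,8} 3
  4 to go: {1,5,6,8} 4  {3,4,7,8} 1  {4,6,7,8} 4  {5,6,7,8} 6
  5 to go: {1,5,6,7,8} 10  {2,3,4,7,8} 1  {3,4,6,7,8} 5  {4,5,6,7,8} 10
  6 to go: {0,2,3,4,7,8} 1  {1,4,5,6,7,8} 20  {2,3,4,6,7,8} 6  {3,4,5,6,7,8} 15
  7 to go: {0,2,3,4,6,7,8} 7  {1,3,4,5,6,7,8} 35  {2,3,4,5,6,7,8} 21
  if 0:d drops first: 56 orders
  if 1:a drops first: 28 orders
heap linearizations: 84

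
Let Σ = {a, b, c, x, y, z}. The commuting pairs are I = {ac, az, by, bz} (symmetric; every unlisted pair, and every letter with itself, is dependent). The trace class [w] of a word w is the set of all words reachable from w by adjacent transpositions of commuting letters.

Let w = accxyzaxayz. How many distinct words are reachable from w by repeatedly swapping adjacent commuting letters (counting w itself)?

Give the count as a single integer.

#0=a has no predecessor
#1=c has no predecessor
#2=c depends on [1:c]
#3=x depends on [0:a, 2:c]
#4=y depends on [3:x]
#5=z depends on [4:y]
#6=a depends on [4:y]
#7=x depends on [5:z, 6:a]
#8=a depends on [7:x]
#9=y depends on [8:a]
#10=z depends on [9:y]
sources: [0:a, 1:c]
N(rest) = Σ N(rest − s) over sources s of rest; N(one piece) = 1:
  size 1 → [10]=1
  size 2 → [9,10]=1
  size 3 → [8,9,10]=1
  size 4 → [7,8,9,10]=1
  size 5 → [5,7,8,9,10]=1  [6,7,8,9,10]=1
  size 6 → [5,6,7,8,9,10]=2
  size 7 → [4,5,6,7,8,9,10]=2
  size 8 → [3,4,5,6,7,8,9,10]=2
  size 9 → [0,3,4,5,6,7,8,9,10]=2  [2,3,4,5,6,7,8,9,10]=2
  first=0(a) contributes 2
  first=1(c) contributes 4
|[w]| = 6

6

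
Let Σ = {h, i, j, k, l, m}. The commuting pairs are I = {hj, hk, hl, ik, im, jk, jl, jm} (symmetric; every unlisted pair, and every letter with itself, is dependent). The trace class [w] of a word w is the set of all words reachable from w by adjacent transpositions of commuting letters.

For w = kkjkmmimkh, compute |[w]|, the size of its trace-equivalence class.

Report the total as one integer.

drop 0:k onto floor
drop 1:k onto {0:k}
drop 2:j onto floor
drop 3:k onto {1:k}
drop 4:m onto {3:k}
drop 5:m onto {4:m}
drop 6:i onto {2:j}
drop 7:m onto {5:m}
drop 8:k onto {7:m}
drop 9:h onto {6:i, 7:m}
ground layer = {0:k, 2:j}
drop-orders for the pieces not yet dropped (sum over which currently-grounded one goes next):
  1 to go: {8} 1  {9} 1
  2 to go: {6,9} 1  {8,9} 2
  3 to go: {2,6,9} 1  {6,8,9} 3  {7,8,9} 2
  4 to go: {2,6,8,9} 4  {5,7,8,9} 2  {6,7,8,9} 5
  5 to go: {2,6,7,8,9} 9  {4,5,7,8,9} 2  {5,6,7,8,9} 7
  6 to go: {2,5,6,7,8,9} 16  {3,4,5,7,8,9} 2  {4,5,6,7,8,9} 9
  7 to go: {1,3,4,5,7,8,9} 2  {2,4,5,6,7,8,9} 25  {3,4,5,6,7,8,9} 11
  8 to go: {0,1,3,4,5,7,8,9} 2  {1,3,4,5,6,7,8,9} 13  {2,3,4,5,6,7,8,9} 36
  if 0:k drops first: 49 orders
  if 2:j drops first: 15 orders
heap linearizations: 64

64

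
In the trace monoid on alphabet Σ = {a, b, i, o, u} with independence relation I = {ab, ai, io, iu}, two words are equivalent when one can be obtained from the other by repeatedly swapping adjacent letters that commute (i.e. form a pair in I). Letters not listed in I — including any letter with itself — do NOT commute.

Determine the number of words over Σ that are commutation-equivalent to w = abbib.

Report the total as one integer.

5

drop 0:a onto floor
drop 1:b onto floor
drop 2:b onto {1:b}
drop 3:i onto {2:b}
drop 4:b onto {3:i}
ground layer = {0:a, 1:b}
drop-orders for the pieces not yet dropped (sum over which currently-grounded one goes next):
  1 to go: {0} 1  {4} 1
  2 to go: {0,4} 2  {3,4} 1
  3 to go: {0,3,4} 3  {2,3,4} 1
  if 0:a drops first: 1 orders
  if 1:b drops first: 4 orders
heap linearizations: 5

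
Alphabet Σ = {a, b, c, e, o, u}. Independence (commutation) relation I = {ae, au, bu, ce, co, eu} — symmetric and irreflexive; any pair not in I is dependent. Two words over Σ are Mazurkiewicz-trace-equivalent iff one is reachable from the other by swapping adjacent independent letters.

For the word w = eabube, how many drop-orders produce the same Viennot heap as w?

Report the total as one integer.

12

drop 0:e onto floor
drop 1:a onto floor
drop 2:b onto {0:e, 1:a}
drop 3:u onto floor
drop 4:b onto {2:b}
drop 5:e onto {4:b}
ground layer = {0:e, 1:a, 3:u}
drop-orders for the pieces not yet dropped (sum over which currently-grounded one goes next):
  1 to go: {3} 1  {5} 1
  2 to go: {3,5} 2  {4,5} 1
  3 to go: {2,4,5} 1  {3,4,5} 3
  4 to go: {0,2,4,5} 1  {1,2,4,5} 1  {2,3,4,5} 4
  if 0:e drops first: 5 orders
  if 1:a drops first: 5 orders
  if 3:u drops first: 2 orders
heap linearizations: 12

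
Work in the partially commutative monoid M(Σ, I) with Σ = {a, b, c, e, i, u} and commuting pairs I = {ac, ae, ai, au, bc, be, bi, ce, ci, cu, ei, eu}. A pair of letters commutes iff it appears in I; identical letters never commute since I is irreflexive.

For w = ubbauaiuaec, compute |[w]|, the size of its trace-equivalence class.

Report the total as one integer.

2200

drop 0:u onto floor
drop 1:b onto {0:u}
drop 2:b onto {1:b}
drop 3:a onto {2:b}
drop 4:u onto {2:b}
drop 5:a onto {3:a}
drop 6:i onto {4:u}
drop 7:u onto {6:i}
drop 8:a onto {5:a}
drop 9:e onto floor
drop 10:c onto floor
ground layer = {0:u, 9:e, 10:c}
drop-orders for the pieces not yet dropped (sum over which currently-grounded one goes next):
  1 to go: {7} 1  {8} 1  {9} 1  {10} 1
  2 to go: {5,8} 1  {6,7} 1  {7,8} 2  {7,9} 2  {7,10} 2  {8,9} 2  {8,10} 2  {9,10} 2
  3 to go: {3,5,8} 1  {4,6,7} 1  {5,7,8} 3  {5,8,9} 3  {5,8,10} 3  {6,7,8} 3  {6,7,9} 3  {6,7,10} 3  {7,8,9} 6  {7,8,10} 6  {7,9,10} 6  {8,9,10} 6
  4 to go: {3,5,7,8} 4  {3,5,8,9} 4  {3,5,8,10} 4  {4,6,7,8} 4  {4,6,7,9} 4  {4,6,7,10} 4  {5,6,7,8} 6  {5,7,8,9} 12  {5,7,8,10} 12  {5,8,9,10} 12  {6,7,8,9} 12  {6,7,8,10} 12  {6,7,9,10} 12  {7,8,9,10} 24
  5 to go: {3,5,6,7,8} 10  {3,5,7,8,9} 20  {3,5,7,8,10} 20  {3,5,8,9,10} 20  {4,5,6,7,8} 10  {4,6,7,8,9} 20  {4,6,7,8,10} 20  {4,6,7,9,10} 20  {5,6,7,8,9} 30  {5,6,7,8,10} 30  {5,7,8,9,10} 60  {6,7,8,9,10} 60
  6 to go: {3,4,5,6,7,8} 20  {3,5,6,7,8,9} 60  {3,5,6,7,8,10} 60  {3,5,7,8,9,10} 120  {4,5,6,7,8,9} 60  {4,5,6,7,8,10} 60  {4,6,7,8,9,10} 120  {5,6,7,8,9,10} 180
  7 to go: {2,3,4,5,6,7,8} 20  {3,4,5,6,7,8,9} 140  {3,4,5,6,7,8,10} 140  {3,5,6,7,8,9,10} 420  {4,5,6,7,8,9,10} 420
  8 to go: {1,2,3,4,5,6,7,8} 20  {2,3,4,5,6,7,8,9} 160  {2,3,4,5,6,7,8,10} 160  {3,4,5,6,7,8,9,10} 1120
  9 to go: {0,1,2,3,4,5,6,7,8} 20  {1,2,3,4,5,6,7,8,9} 180  {1,2,3,4,5,6,7,8,10} 180  {2,3,4,5,6,7,8,9,10} 1440
  if 0:u drops first: 1800 orders
  if 9:e drops first: 200 orders
  if 10:c drops first: 200 orders
heap linearizations: 2200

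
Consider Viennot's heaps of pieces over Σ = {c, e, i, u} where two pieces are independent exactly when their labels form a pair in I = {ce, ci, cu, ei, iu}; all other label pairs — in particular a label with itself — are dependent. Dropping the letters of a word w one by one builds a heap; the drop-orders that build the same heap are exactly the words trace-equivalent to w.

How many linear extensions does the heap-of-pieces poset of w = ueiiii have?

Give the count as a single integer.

drop 0:u onto floor
drop 1:e onto {0:u}
drop 2:i onto floor
drop 3:i onto {2:i}
drop 4:i onto {3:i}
drop 5:i onto {4:i}
ground layer = {0:u, 2:i}
drop-orders for the pieces not yet dropped (sum over which currently-grounded one goes next):
  1 to go: {1} 1  {5} 1
  2 to go: {0,1} 1  {1,5} 2  {4,5} 1
  3 to go: {0,1,5} 3  {1,4,5} 3  {3,4,5} 1
  4 to go: {0,1,4,5} 6  {1,3,4,5} 4  {2,3,4,5} 1
  if 0:u drops first: 5 orders
  if 2:i drops first: 10 orders
heap linearizations: 15

15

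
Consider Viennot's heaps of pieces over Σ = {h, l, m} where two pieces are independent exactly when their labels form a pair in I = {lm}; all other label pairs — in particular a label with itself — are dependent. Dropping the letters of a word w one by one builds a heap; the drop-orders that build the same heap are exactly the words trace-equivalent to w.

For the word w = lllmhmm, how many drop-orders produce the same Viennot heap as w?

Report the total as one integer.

4

0(l) covers ∅
1(l) covers 0:l
2(l) covers 1:l
3(m) covers ∅
4(h) covers 2:l, 3:m
5(m) covers 4:h
6(m) covers 5:m
floor of heap: 0:l, 3:m
completions by unplaced set U, small U first (add the entries for U minus each lowest piece of U):
  |U|=1: {6}:1
  |U|=2: {5,6}:1
  |U|=3: {4,5,6}:1
  |U|=4: {2,4,5,6}:1  {3,4,5,6}:1
  |U|=5: {1,2,4,5,6}:1  {2,3,4,5,6}:2
  start at 0(l): 3
  start at 3(m): 1
sum over floor = 4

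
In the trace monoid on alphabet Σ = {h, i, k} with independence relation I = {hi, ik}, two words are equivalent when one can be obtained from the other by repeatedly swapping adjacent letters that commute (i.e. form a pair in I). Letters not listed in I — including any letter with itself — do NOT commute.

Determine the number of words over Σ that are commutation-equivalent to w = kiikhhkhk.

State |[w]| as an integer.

36

#0=k has no predecessor
#1=i has no predecessor
#2=i depends on [1:i]
#3=k depends on [0:k]
#4=h depends on [3:k]
#5=h depends on [4:h]
#6=k depends on [5:h]
#7=h depends on [6:k]
#8=k depends on [7:h]
sources: [0:k, 1:i]
N(rest) = Σ N(rest − s) over sources s of rest; N(one piece) = 1:
  size 1 → [2]=1  [8]=1
  size 2 → [1,2]=1  [2,8]=2  [7,8]=1
  size 3 → [1,2,8]=3  [2,7,8]=3  [6,7,8]=1
  size 4 → [1,2,7,8]=6  [2,6,7,8]=4  [5,6,7,8]=1
  size 5 → [1,2,6,7,8]=10  [2,5,6,7,8]=5  [4,5,6,7,8]=1
  size 6 → [1,2,5,6,7,8]=15  [2,4,5,6,7,8]=6  [3,4,5,6,7,8]=1
  size 7 → [0,3,4,5,6,7,8]=1  [1,2,4,5,6,7,8]=21  [2,3,4,5,6,7,8]=7
  first=0(k) contributes 28
  first=1(i) contributes 8
|[w]| = 36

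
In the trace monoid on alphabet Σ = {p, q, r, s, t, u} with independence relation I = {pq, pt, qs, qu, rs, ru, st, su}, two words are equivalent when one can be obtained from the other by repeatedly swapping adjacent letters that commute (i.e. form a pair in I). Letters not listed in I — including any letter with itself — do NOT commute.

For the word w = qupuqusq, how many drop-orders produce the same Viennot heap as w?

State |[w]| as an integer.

168

drop 0:q onto floor
drop 1:u onto floor
drop 2:p onto {1:u}
drop 3:u onto {2:p}
drop 4:q onto {0:q}
drop 5:u onto {3:u}
drop 6:s onto {2:p}
drop 7:q onto {4:q}
ground layer = {0:q, 1:u}
drop-orders for the pieces not yet dropped (sum over which currently-grounded one goes next):
  1 to go: {5} 1  {6} 1  {7} 1
  2 to go: {3,5} 1  {4,7} 1  {5,6} 2  {5,7} 2  {6,7} 2
  3 to go: {0,4,7} 1  {3,5,6} 3  {3,5,7} 3  {4,5,7} 3  {4,6,7} 3  {5,6,7} 6
  4 to go: {0,4,5,7} 4  {0,4,6,7} 4  {2,3,5,6} 3  {3,4,5,7} 6  {3,5,6,7} 12  {4,5,6,7} 12
  5 to go: {0,3,4,5,7} 10  {0,4,5,6,7} 20  {1,2,3,5,6} 3  {2,3,5,6,7} 15  {3,4,5,6,7} 30
  6 to go: {0,3,4,5,6,7} 60  {1,2,3,5,6,7} 18  {2,3,4,5,6,7} 45
  if 0:q drops first: 63 orders
  if 1:u drops first: 105 orders
heap linearizations: 168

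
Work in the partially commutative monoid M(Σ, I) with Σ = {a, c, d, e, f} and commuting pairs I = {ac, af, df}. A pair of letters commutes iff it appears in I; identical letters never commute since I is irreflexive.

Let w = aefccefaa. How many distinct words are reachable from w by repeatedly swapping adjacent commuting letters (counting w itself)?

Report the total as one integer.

#0=a has no predecessor
#1=e depends on [0:a]
#2=f depends on [1:e]
#3=c depends on [2:f]
#4=c depends on [3:c]
#5=e depends on [4:c]
#6=f depends on [5:e]
#7=a depends on [5:e]
#8=a depends on [7:a]
sources: [0:a]
N(rest) = Σ N(rest − s) over sources s of rest; N(one piece) = 1:
  size 1 → [6]=1  [8]=1
  size 2 → [6,8]=2  [7,8]=1
  size 3 → [6,7,8]=3
  size 4 → [5,6,7,8]=3
  size 5 → [4,5,6,7,8]=3
  size 6 → [3,4,5,6,7,8]=3
  size 7 → [2,3,4,5,6,7,8]=3
  first=0(a) contributes 3

3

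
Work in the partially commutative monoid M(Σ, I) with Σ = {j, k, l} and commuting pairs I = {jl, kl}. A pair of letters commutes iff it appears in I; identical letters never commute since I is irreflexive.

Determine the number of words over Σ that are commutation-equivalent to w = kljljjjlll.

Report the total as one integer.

#0=k has no predecessor
#1=l has no predecessor
#2=j depends on [0:k]
#3=l depends on [1:l]
#4=j depends on [2:j]
#5=j depends on [4:j]
#6=j depends on [5:j]
#7=l depends on [3:l]
#8=l depends on [7:l]
#9=l depends on [8:l]
sources: [0:k, 1:l]
N(rest) = Σ N(rest − s) over sources s of rest; N(one piece) = 1:
  size 1 → [6]=1  [9]=1
  size 2 → [5,6]=1  [6,9]=2  [8,9]=1
  size 3 → [4,5,6]=1  [5,6,9]=3  [6,8,9]=3  [7,8,9]=1
  size 4 → [2,4,5,6]=1  [3,7,8,9]=1  [4,5,6,9]=4  [5,6,8,9]=6  [6,7,8,9]=4
  size 5 → [0,2,4,5,6]=1  [1,3,7,8,9]=1  [2,4,5,6,9]=5  [3,6,7,8,9]=5  [4,5,6,8,9]=10  [5,6,7,8,9]=10
  size 6 → [0,2,4,5,6,9]=6  [1,3,6,7,8,9]=6  [2,4,5,6,8,9]=15  [3,5,6,7,8,9]=15  [4,5,6,7,8,9]=20
  size 7 → [0,2,4,5,6,8,9]=21  [1,3,5,6,7,8,9]=21  [2,4,5,6,7,8,9]=35  [3,4,5,6,7,8,9]=35
  size 8 → [0,2,4,5,6,7,8,9]=56  [1,3,4,5,6,7,8,9]=56  [2,3,4,5,6,7,8,9]=70
  first=0(k) contributes 126
  first=1(l) contributes 126
|[w]| = 252

252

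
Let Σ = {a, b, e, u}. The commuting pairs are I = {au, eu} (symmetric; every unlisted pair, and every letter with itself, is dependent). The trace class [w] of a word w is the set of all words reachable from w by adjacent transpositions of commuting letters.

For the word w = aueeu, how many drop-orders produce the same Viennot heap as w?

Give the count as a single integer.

drop 0:a onto floor
drop 1:u onto floor
drop 2:e onto {0:a}
drop 3:e onto {2:e}
drop 4:u onto {1:u}
ground layer = {0:a, 1:u}
drop-orders for the pieces not yet dropped (sum over which currently-grounded one goes next):
  1 to go: {3} 1  {4} 1
  2 to go: {1,4} 1  {2,3} 1  {3,4} 2
  3 to go: {0,2,3} 1  {1,3,4} 3  {2,3,4} 3
  if 0:a drops first: 6 orders
  if 1:u drops first: 4 orders
heap linearizations: 10

10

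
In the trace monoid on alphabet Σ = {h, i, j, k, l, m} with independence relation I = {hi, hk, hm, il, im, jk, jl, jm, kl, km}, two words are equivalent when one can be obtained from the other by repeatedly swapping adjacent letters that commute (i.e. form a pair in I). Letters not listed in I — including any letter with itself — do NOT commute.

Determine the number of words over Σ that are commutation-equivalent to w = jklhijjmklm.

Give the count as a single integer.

3055

piece 0:j — minimal
piece 1:k — minimal
piece 2:l — minimal
piece 3:h rests on {0:j, 2:l}
piece 4:i rests on {0:j, 1:k}
piece 5:j rests on {3:h, 4:i}
piece 6:j rests on {5:j}
piece 7:m rests on {2:l}
piece 8:k rests on {4:i}
piece 9:l rests on {3:h, 7:m}
piece 10:m rests on {9:l}
minimal pieces: {0:j, 1:k, 2:l}
ways to finish when only these pieces remain (= sum over removing one remaining piece with nothing left below it):
  1 left: {6}→1  {8}→1  {10}→1
  2 left: {5,6}→1  {6,8}→2  {6,10}→2  {8,10}→2  {9,10}→1
  3 left: {5,6,8}→3  {5,6,10}→3  {6,8,10}→6  {6,9,10}→3  {7,9,10}→1  {8,9,10}→3
  4 left: {4,5,6,8}→3  {5,6,8,10}→12  {5,6,9,10}→6  {6,7,9,10}→4  {6,8,9,10}→12  {7,8,9,10}→4
  5 left: {1,4,5,6,8}→3  {3,5,6,9,10}→6  {4,5,6,8,10}→15  {5,6,7,9,10}→10  {5,6,8,9,10}→30  {6,7,8,9,10}→20
  6 left: {1,4,5,6,8,10}→18  {3,5,6,7,9,10}→16  {3,5,6,8,9,10}→36  {4,5,6,8,9,10}→45  {5,6,7,8,9,10}→60
  7 left: {1,4,5,6,8,9,10}→63  {2,3,5,6,7,9,10}→16  {3,4,5,6,8,9,10}→81  {3,5,6,7,8,9,10}→112  {4,5,6,7,8,9,10}→105
  8 left: {0,3,4,5,6,8,9,10}→81  {1,3,4,5,6,8,9,10}→144  {1,4,5,6,7,8,9,10}→168  {2,3,5,6,7,8,9,10}→128  {3,4,5,6,7,8,9,10}→298
  9 left: {0,1,3,4,5,6,8,9,10}→225  {0,3,4,5,6,7,8,9,10}→379  {1,3,4,5,6,7,8,9,10}→610  {2,3,4,5,6,7,8,9,10}→426
  placing 0:j first → 1036 extensions
  placing 1:k first → 805 extensions
  placing 2:l first → 1214 extensions
total linear extensions = 3055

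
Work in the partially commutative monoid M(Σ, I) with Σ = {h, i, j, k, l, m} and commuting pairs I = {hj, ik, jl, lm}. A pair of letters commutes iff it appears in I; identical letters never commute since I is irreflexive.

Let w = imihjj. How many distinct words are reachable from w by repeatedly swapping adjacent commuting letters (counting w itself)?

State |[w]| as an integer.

#0=i has no predecessor
#1=m depends on [0:i]
#2=i depends on [1:m]
#3=h depends on [2:i]
#4=j depends on [2:i]
#5=j depends on [4:j]
sources: [0:i]
N(rest) = Σ N(rest − s) over sources s of rest; N(one piece) = 1:
  size 1 → [3]=1  [5]=1
  size 2 → [3,5]=2  [4,5]=1
  size 3 → [3,4,5]=3
  size 4 → [2,3,4,5]=3
  first=0(i) contributes 3

3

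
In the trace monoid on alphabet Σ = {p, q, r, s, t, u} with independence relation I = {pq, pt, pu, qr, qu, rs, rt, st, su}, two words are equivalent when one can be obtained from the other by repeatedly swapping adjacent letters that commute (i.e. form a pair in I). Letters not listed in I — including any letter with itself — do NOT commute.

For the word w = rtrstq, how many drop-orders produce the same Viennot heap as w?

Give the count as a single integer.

#0=r has no predecessor
#1=t has no predecessor
#2=r depends on [0:r]
#3=s has no predecessor
#4=t depends on [1:t]
#5=q depends on [3:s, 4:t]
sources: [0:r, 1:t, 3:s]
N(rest) = Σ N(rest − s) over sources s of rest; N(one piece) = 1:
  size 1 → [2]=1  [5]=1
  size 2 → [0,2]=1  [2,5]=2  [3,5]=1  [4,5]=1
  size 3 → [0,2,5]=3  [1,4,5]=1  [2,3,5]=3  [2,4,5]=3  [3,4,5]=2
  size 4 → [0,2,3,5]=6  [0,2,4,5]=6  [1,2,4,5]=4  [1,3,4,5]=3  [2,3,4,5]=8
  first=0(r) contributes 15
  first=1(t) contributes 20
  first=3(s) contributes 10
|[w]| = 45

45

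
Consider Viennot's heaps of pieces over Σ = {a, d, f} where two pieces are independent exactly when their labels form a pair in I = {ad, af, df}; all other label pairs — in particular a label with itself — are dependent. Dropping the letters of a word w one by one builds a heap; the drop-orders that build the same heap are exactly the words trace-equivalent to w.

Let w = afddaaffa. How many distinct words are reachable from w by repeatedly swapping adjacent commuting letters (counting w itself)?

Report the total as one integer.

1260

0(a) covers ∅
1(f) covers ∅
2(d) covers ∅
3(d) covers 2:d
4(a) covers 0:a
5(a) covers 4:a
6(f) covers 1:f
7(f) covers 6:f
8(a) covers 5:a
floor of heap: 0:a, 1:f, 2:d
completions by unplaced set U, small U first (add the entries for U minus each lowest piece of U):
  |U|=1: {3}:1  {7}:1  {8}:1
  |U|=2: {2,3}:1  {3,7}:2  {3,8}:2  {5,8}:1  {6,7}:1  {7,8}:2
  |U|=3: {1,6,7}:1  {2,3,7}:3  {2,3,8}:3  {3,5,8}:3  {3,6,7}:3  {3,7,8}:6  {4,5,8}:1  {5,7,8}:3  {6,7,8}:3
  |U|=4: {0,4,5,8}:1  {1,3,6,7}:4  {1,6,7,8}:4  {2,3,5,8}:6  {2,3,6,7}:6  {2,3,7,8}:12  {3,4,5,8}:4  {3,5,7,8}:12  {3,6,7,8}:12  {4,5,7,8}:4  {5,6,7,8}:6
  |U|=5: {0,3,4,5,8}:5  {0,4,5,7,8}:5  {1,2,3,6,7}:10  {1,3,6,7,8}:20  {1,5,6,7,8}:10  {2,3,4,5,8}:10  {2,3,5,7,8}:30  {2,3,6,7,8}:30  {3,4,5,7,8}:20  {3,5,6,7,8}:30  {4,5,6,7,8}:10
  |U|=6: {0,2,3,4,5,8}:15  {0,3,4,5,7,8}:30  {0,4,5,6,7,8}:15  {1,2,3,6,7,8}:60  {1,3,5,6,7,8}:60  {1,4,5,6,7,8}:20  {2,3,4,5,7,8}:60  {2,3,5,6,7,8}:90  {3,4,5,6,7,8}:60
  |U|=7: {0,1,4,5,6,7,8}:35  {0,2,3,4,5,7,8}:105  {0,3,4,5,6,7,8}:105  {1,2,3,5,6,7,8}:210  {1,3,4,5,6,7,8}:140  {2,3,4,5,6,7,8}:210
  start at 0(a): 560
  start at 1(f): 420
  start at 2(d): 280
sum over floor = 1260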